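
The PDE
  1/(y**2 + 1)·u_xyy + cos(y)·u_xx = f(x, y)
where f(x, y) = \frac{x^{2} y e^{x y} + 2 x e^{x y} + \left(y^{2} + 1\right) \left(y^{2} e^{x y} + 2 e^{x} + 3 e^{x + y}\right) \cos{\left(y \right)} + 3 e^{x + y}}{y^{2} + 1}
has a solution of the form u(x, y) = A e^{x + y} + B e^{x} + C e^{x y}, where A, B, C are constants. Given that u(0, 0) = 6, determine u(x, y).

Substitute the ansatz u = A e^{x + y} + B e^{x} + C e^{x y} into the left-hand side.
Derivatives of the ansatz:
  u_xyy = A e^{x} e^{y} + C x^{2} y e^{x y} + 2 C x e^{x y}
  u_xx = A e^{x} e^{y} + B e^{x} + C y^{2} e^{x y}
Term by term:
  1/(y**2 + 1)·u_xyy = \frac{A e^{x} e^{y}}{y^{2} + 1} + \frac{C x^{2} y e^{x y}}{y^{2} + 1} + \frac{2 C x e^{x y}}{y^{2} + 1}
  cos(y)·u_xx = A e^{x} e^{y} \cos{\left(y \right)} + B e^{x} \cos{\left(y \right)} + C y^{2} e^{x y} \cos{\left(y \right)}
So the left-hand side equals
  A e^{x} e^{y} \cos{\left(y \right)} + \frac{A e^{x} e^{y}}{y^{2} + 1} + B e^{x} \cos{\left(y \right)} + \frac{C x^{2} y e^{x y}}{y^{2} + 1} + \frac{2 C x e^{x y}}{y^{2} + 1} + C y^{2} e^{x y} \cos{\left(y \right)}
This must equal f(x, y) identically; expanded, f = \frac{x^{2} y e^{x y}}{y^{2} + 1} + \frac{2 x e^{x y}}{y^{2} + 1} + y^{2} e^{x y} \cos{\left(y \right)} + 3 e^{x} e^{y} \cos{\left(y \right)} + 2 e^{x} \cos{\left(y \right)} + \frac{3 e^{x} e^{y}}{y^{2} + 1}.
Matching coefficients of the independent functions:
  [e^{x} \cos{\left(y \right)}]:  B = 2
  [\frac{x e^{x y}}{y^{2} + 1}]:  2 C = 2
  [y^{2} e^{x y} \cos{\left(y \right)}, \frac{x^{2} y e^{x y}}{y^{2} + 1}]:  C = 1
  [\frac{e^{x} e^{y}}{y^{2} + 1}, e^{x} e^{y} \cos{\left(y \right)}]:  A = 3
Solving: A = 3, B = 2, C = 1.
Check against the point condition:
  u(0, 0) = 6  ⟹  A + B + C = 6  ✓
Hence u(x, y) = 2 e^{x} + e^{x y} + 3 e^{x + y}.

Answer: u(x, y) = 2 e^{x} + e^{x y} + 3 e^{x + y}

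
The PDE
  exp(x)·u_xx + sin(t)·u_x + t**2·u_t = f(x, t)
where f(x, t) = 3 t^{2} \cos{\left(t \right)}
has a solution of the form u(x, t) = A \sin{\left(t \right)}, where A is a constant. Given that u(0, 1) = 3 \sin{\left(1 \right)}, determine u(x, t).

Answer: u(x, t) = 3 \sin{\left(t \right)}

Derivation:
Substitute the ansatz u = A \sin{\left(t \right)} into the left-hand side.
Derivatives of the ansatz:
  u_xx = 0
  u_x = 0
  u_t = A \cos{\left(t \right)}
Term by term:
  exp(x)·u_xx = 0
  sin(t)·u_x = 0
  t**2·u_t = A t^{2} \cos{\left(t \right)}
So the left-hand side equals
  A t^{2} \cos{\left(t \right)}
This must equal f(x, t) = 3 t^{2} \cos{\left(t \right)} identically.
Matching coefficients of the independent functions:
  [t^{2} \cos{\left(t \right)}]:  A = 3
Solving: A = 3.
Check against the point condition:
  u(0, 1) = 3 \sin{\left(1 \right)}  ⟹  A \sin{\left(1 \right)} = 3 \sin{\left(1 \right)}  ✓
Hence u(x, t) = 3 \sin{\left(t \right)}.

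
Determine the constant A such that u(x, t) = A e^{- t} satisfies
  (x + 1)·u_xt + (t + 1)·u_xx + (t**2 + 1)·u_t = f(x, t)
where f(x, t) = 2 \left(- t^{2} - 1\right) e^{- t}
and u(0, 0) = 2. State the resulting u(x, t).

Answer: u(x, t) = 2 e^{- t}

Derivation:
Substitute the ansatz u = A e^{- t} into the left-hand side.
Derivatives of the ansatz:
  u_xt = 0
  u_xx = 0
  u_t = - A e^{- t}
Term by term:
  (x + 1)·u_xt = 0
  (t + 1)·u_xx = 0
  (t**2 + 1)·u_t = - A t^{2} e^{- t} - A e^{- t}
So the left-hand side equals
  - A t^{2} e^{- t} - A e^{- t}
This must equal f(x, t) identically; expanded, f = - 2 t^{2} e^{- t} - 2 e^{- t}.
Matching coefficients of the independent functions:
  [t^{2} e^{- t}, e^{- t}]:  - A = -2
Solving: A = 2.
Check against the point condition:
  u(0, 0) = 2  ⟹  A = 2  ✓
Hence u(x, t) = 2 e^{- t}.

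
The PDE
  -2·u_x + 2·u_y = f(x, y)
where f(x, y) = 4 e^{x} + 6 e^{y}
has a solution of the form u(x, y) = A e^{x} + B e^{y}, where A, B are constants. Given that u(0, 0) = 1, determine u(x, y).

Answer: u(x, y) = - 2 e^{x} + 3 e^{y}

Derivation:
Substitute the ansatz u = A e^{x} + B e^{y} into the left-hand side.
Derivatives of the ansatz:
  u_x = A e^{x}
  u_y = B e^{y}
Term by term:
  -2·u_x = - 2 A e^{x}
  2·u_y = 2 B e^{y}
So the left-hand side equals
  - 2 A e^{x} + 2 B e^{y}
This must equal f(x, y) = 4 e^{x} + 6 e^{y} identically.
Matching coefficients of the independent functions:
  [e^{x}]:  - 2 A = 4
  [e^{y}]:  2 B = 6
Solving: A = -2, B = 3.
Check against the point condition:
  u(0, 0) = 1  ⟹  A + B = 1  ✓
Hence u(x, y) = - 2 e^{x} + 3 e^{y}.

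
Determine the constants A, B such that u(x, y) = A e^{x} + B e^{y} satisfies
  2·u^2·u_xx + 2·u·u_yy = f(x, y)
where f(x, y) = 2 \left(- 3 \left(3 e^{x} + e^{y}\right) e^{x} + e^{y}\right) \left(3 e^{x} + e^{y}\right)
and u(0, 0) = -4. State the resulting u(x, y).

Substitute the ansatz u = A e^{x} + B e^{y} into the left-hand side.
Derivatives of the ansatz:
  u_xx = A e^{x}
  u_yy = B e^{y}
Term by term:
  2·u^2·u_xx = 2 A^{3} e^{3 x} + 4 A^{2} B e^{2 x} e^{y} + 2 A B^{2} e^{x} e^{2 y}
  2·u·u_yy = 2 A B e^{x} e^{y} + 2 B^{2} e^{2 y}
So the left-hand side equals
  2 A^{3} e^{3 x} + 4 A^{2} B e^{2 x} e^{y} + 2 A B^{2} e^{x} e^{2 y} + 2 A B e^{x} e^{y} + 2 B^{2} e^{2 y}
This must equal f(x, y) identically; expanded, f = - 54 e^{3 x} - 36 e^{2 x} e^{y} - 6 e^{x} e^{2 y} + 6 e^{x} e^{y} + 2 e^{2 y}.
Matching coefficients of the independent functions:
  [e^{x} e^{y}]:  2 A B = 6
  [e^{x} e^{2 y}]:  2 A B^{2} = -6
  [e^{2 x} e^{y}]:  4 A^{2} B = -36
  [e^{3 x}]:  2 A^{3} = -54
  [e^{2 y}]:  2 B^{2} = 2
Solving: A = -3, B = -1.
Check against the point condition:
  u(0, 0) = -4  ⟹  A + B = -4  ✓
Hence u(x, y) = - 3 e^{x} - e^{y}.

Answer: u(x, y) = - 3 e^{x} - e^{y}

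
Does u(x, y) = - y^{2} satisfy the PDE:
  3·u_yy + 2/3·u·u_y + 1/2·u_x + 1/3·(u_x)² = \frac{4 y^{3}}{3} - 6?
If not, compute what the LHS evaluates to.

Evaluate each term of the left-hand side for u = - y^{2}.
Derivatives:
  u_yy = -2
  u_y = - 2 y
  u_x = 0
Terms:
  3·u_yy = -6
  2/3·u·u_y = \frac{4 y^{3}}{3}
  1/2·u_x = 0
  1/3·(u_x)² = 0
Sum: LHS = \frac{4 y^{3}}{3} - 6
This is exactly the given right-hand side, so u is a solution.

Answer: Yes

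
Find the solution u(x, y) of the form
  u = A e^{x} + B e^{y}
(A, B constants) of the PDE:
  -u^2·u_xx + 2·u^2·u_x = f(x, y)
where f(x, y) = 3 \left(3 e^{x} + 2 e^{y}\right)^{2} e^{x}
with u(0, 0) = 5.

Substitute the ansatz u = A e^{x} + B e^{y} into the left-hand side.
Derivatives of the ansatz:
  u_xx = A e^{x}
  u_x = A e^{x}
Term by term:
  -u^2·u_xx = - A^{3} e^{3 x} - 2 A^{2} B e^{2 x} e^{y} - A B^{2} e^{x} e^{2 y}
  2·u^2·u_x = 2 A^{3} e^{3 x} + 4 A^{2} B e^{2 x} e^{y} + 2 A B^{2} e^{x} e^{2 y}
So the left-hand side equals
  A^{3} e^{3 x} + 2 A^{2} B e^{2 x} e^{y} + A B^{2} e^{x} e^{2 y}
This must equal f(x, y) identically; expanded, f = 27 e^{3 x} + 36 e^{2 x} e^{y} + 12 e^{x} e^{2 y}.
Matching coefficients of the independent functions:
  [e^{x} e^{2 y}]:  A B^{2} = 12
  [e^{2 x} e^{y}]:  2 A^{2} B = 36
  [e^{3 x}]:  A^{3} = 27
Solving: A = 3, B = 2.
Check against the point condition:
  u(0, 0) = 5  ⟹  A + B = 5  ✓
Hence u(x, y) = 3 e^{x} + 2 e^{y}.

Answer: u(x, y) = 3 e^{x} + 2 e^{y}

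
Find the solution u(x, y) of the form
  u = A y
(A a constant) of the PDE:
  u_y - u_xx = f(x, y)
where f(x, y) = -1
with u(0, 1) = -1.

Substitute the ansatz u = A y into the left-hand side.
Derivatives of the ansatz:
  u_y = A
  u_xx = 0
Term by term:
  u_y = A
  -u_xx = 0
So the left-hand side equals
  A
This must equal f(x, y) = -1 identically.
Matching coefficients of the independent functions:
  [constant term]:  A = -1
Solving: A = -1.
Check against the point condition:
  u(0, 1) = -1  ⟹  A = -1  ✓
Hence u(x, y) = - y.

Answer: u(x, y) = - y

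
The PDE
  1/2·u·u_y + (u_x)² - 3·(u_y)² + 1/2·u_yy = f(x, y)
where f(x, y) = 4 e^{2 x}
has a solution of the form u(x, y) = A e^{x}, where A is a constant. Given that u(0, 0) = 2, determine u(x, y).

Answer: u(x, y) = 2 e^{x}

Derivation:
Substitute the ansatz u = A e^{x} into the left-hand side.
Derivatives of the ansatz:
  u_y = 0
  u_x = A e^{x}
  u_yy = 0
Term by term:
  1/2·u·u_y = 0
  (u_x)² = A^{2} e^{2 x}
  -3·(u_y)² = 0
  1/2·u_yy = 0
So the left-hand side equals
  A^{2} e^{2 x}
This must equal f(x, y) = 4 e^{2 x} identically.
Matching coefficients of the independent functions:
  [e^{2 x}]:  A^{2} = 4
These equations allow (A) = (-2) or (2).
Impose the point condition(s):
  u(0, 0) = 2  ⟹  A = 2
Only A = 2 satisfies everything.
Hence u(x, y) = 2 e^{x}.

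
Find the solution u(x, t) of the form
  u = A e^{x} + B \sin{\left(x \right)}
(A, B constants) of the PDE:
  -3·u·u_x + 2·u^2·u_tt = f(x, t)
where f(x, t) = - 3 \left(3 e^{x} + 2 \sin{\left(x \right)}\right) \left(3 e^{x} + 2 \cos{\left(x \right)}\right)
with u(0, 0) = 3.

Substitute the ansatz u = A e^{x} + B \sin{\left(x \right)} into the left-hand side.
Derivatives of the ansatz:
  u_x = A e^{x} + B \cos{\left(x \right)}
  u_tt = 0
Term by term:
  -3·u·u_x = - 3 A^{2} e^{2 x} - 3 A B e^{x} \sin{\left(x \right)} - 3 A B e^{x} \cos{\left(x \right)} - 3 B^{2} \sin{\left(x \right)} \cos{\left(x \right)}
  2·u^2·u_tt = 0
So the left-hand side equals
  - 3 A^{2} e^{2 x} - 3 A B e^{x} \sin{\left(x \right)} - 3 A B e^{x} \cos{\left(x \right)} - 3 B^{2} \sin{\left(x \right)} \cos{\left(x \right)}
This must equal f(x, t) identically; expanded, f = - 27 e^{2 x} - 18 e^{x} \sin{\left(x \right)} - 18 e^{x} \cos{\left(x \right)} - 12 \sin{\left(x \right)} \cos{\left(x \right)}.
Matching coefficients of the independent functions:
  [e^{x} \sin{\left(x \right)}, e^{x} \cos{\left(x \right)}]:  - 3 A B = -18
  [\sin{\left(x \right)} \cos{\left(x \right)}]:  - 3 B^{2} = -12
  [e^{2 x}]:  - 3 A^{2} = -27
These equations allow (A, B) = (-3, -2) or (3, 2).
Impose the point condition(s):
  u(0, 0) = 3  ⟹  A = 3
Only A = 3, B = 2 satisfies everything.
Hence u(x, t) = 3 e^{x} + 2 \sin{\left(x \right)}.

Answer: u(x, t) = 3 e^{x} + 2 \sin{\left(x \right)}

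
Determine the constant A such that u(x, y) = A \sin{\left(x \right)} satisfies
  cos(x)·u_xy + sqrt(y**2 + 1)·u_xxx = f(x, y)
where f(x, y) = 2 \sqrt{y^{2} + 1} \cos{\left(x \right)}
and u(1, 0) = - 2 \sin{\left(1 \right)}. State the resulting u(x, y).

Substitute the ansatz u = A \sin{\left(x \right)} into the left-hand side.
Derivatives of the ansatz:
  u_xy = 0
  u_xxx = - A \cos{\left(x \right)}
Term by term:
  cos(x)·u_xy = 0
  sqrt(y**2 + 1)·u_xxx = - A \sqrt{y^{2} + 1} \cos{\left(x \right)}
So the left-hand side equals
  - A \sqrt{y^{2} + 1} \cos{\left(x \right)}
This must equal f(x, y) = 2 \sqrt{y^{2} + 1} \cos{\left(x \right)} identically.
Matching coefficients of the independent functions:
  [\sqrt{y^{2} + 1} \cos{\left(x \right)}]:  - A = 2
Solving: A = -2.
Check against the point condition:
  u(1, 0) = - 2 \sin{\left(1 \right)}  ⟹  A \sin{\left(1 \right)} = - 2 \sin{\left(1 \right)}  ✓
Hence u(x, y) = - 2 \sin{\left(x \right)}.

Answer: u(x, y) = - 2 \sin{\left(x \right)}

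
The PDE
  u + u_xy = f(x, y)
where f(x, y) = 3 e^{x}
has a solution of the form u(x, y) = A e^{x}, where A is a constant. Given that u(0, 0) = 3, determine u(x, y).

Substitute the ansatz u = A e^{x} into the left-hand side.
Derivatives of the ansatz:
  u_xy = 0
Term by term:
  u = A e^{x}
  u_xy = 0
So the left-hand side equals
  A e^{x}
This must equal f(x, y) = 3 e^{x} identically.
Matching coefficients of the independent functions:
  [e^{x}]:  A = 3
Solving: A = 3.
Check against the point condition:
  u(0, 0) = 3  ⟹  A = 3  ✓
Hence u(x, y) = 3 e^{x}.

Answer: u(x, y) = 3 e^{x}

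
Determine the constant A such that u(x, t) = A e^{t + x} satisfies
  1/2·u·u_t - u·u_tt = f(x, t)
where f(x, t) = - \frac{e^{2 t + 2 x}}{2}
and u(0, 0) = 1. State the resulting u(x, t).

Answer: u(x, t) = e^{t + x}

Derivation:
Substitute the ansatz u = A e^{t + x} into the left-hand side.
Derivatives of the ansatz:
  u_t = A e^{t} e^{x}
  u_tt = A e^{t} e^{x}
Term by term:
  1/2·u·u_t = \frac{A^{2} e^{2 t} e^{2 x}}{2}
  -u·u_tt = - A^{2} e^{2 t} e^{2 x}
So the left-hand side equals
  - \frac{A^{2} e^{2 t} e^{2 x}}{2}
This must equal f(x, t) identically; expanded, f = - \frac{e^{2 t} e^{2 x}}{2}.
Matching coefficients of the independent functions:
  [e^{2 t} e^{2 x}]:  - \frac{A^{2}}{2} = - \frac{1}{2}
These equations allow (A) = (-1) or (1).
Impose the point condition(s):
  u(0, 0) = 1  ⟹  A = 1
Only A = 1 satisfies everything.
Hence u(x, t) = e^{t + x}.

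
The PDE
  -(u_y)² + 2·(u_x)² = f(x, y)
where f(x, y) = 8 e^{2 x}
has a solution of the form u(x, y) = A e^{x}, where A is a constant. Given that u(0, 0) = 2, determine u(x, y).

Substitute the ansatz u = A e^{x} into the left-hand side.
Derivatives of the ansatz:
  u_y = 0
  u_x = A e^{x}
Term by term:
  -(u_y)² = 0
  2·(u_x)² = 2 A^{2} e^{2 x}
So the left-hand side equals
  2 A^{2} e^{2 x}
This must equal f(x, y) = 8 e^{2 x} identically.
Matching coefficients of the independent functions:
  [e^{2 x}]:  2 A^{2} = 8
These equations allow (A) = (-2) or (2).
Impose the point condition(s):
  u(0, 0) = 2  ⟹  A = 2
Only A = 2 satisfies everything.
Hence u(x, y) = 2 e^{x}.

Answer: u(x, y) = 2 e^{x}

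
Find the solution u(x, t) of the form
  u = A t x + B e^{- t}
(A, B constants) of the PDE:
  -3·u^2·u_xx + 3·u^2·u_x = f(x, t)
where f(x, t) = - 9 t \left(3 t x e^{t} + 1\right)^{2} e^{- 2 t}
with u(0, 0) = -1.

Substitute the ansatz u = A t x + B e^{- t} into the left-hand side.
Derivatives of the ansatz:
  u_xx = 0
  u_x = A t
Term by term:
  -3·u^2·u_xx = 0
  3·u^2·u_x = 3 A^{3} t^{3} x^{2} + 6 A^{2} B t^{2} x e^{- t} + 3 A B^{2} t e^{- 2 t}
So the left-hand side equals
  3 A^{3} t^{3} x^{2} + 6 A^{2} B t^{2} x e^{- t} + 3 A B^{2} t e^{- 2 t}
This must equal f(x, t) identically; expanded, f = - 81 t^{3} x^{2} - 54 t^{2} x e^{- t} - 9 t e^{- 2 t}.
Matching coefficients of the independent functions:
  [t e^{- 2 t}]:  3 A B^{2} = -9
  [t^{3} x^{2}]:  3 A^{3} = -81
  [t^{2} x e^{- t}]:  6 A^{2} B = -54
Solving: A = -3, B = -1.
Check against the point condition:
  u(0, 0) = -1  ⟹  B = -1  ✓
Hence u(x, t) = - 3 t x - e^{- t}.

Answer: u(x, t) = - 3 t x - e^{- t}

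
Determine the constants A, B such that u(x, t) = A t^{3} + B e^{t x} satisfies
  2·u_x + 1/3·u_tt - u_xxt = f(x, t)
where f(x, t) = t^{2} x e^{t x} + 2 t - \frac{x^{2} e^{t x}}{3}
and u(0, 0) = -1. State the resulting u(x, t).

Substitute the ansatz u = A t^{3} + B e^{t x} into the left-hand side.
Derivatives of the ansatz:
  u_x = B t e^{t x}
  u_tt = 6 A t + B x^{2} e^{t x}
  u_xxt = B t^{2} x e^{t x} + 2 B t e^{t x}
Term by term:
  2·u_x = 2 B t e^{t x}
  1/3·u_tt = 2 A t + \frac{B x^{2} e^{t x}}{3}
  -u_xxt = - B t^{2} x e^{t x} - 2 B t e^{t x}
So the left-hand side equals
  2 A t - B t^{2} x e^{t x} + \frac{B x^{2} e^{t x}}{3}
This must equal f(x, t) = t^{2} x e^{t x} + 2 t - \frac{x^{2} e^{t x}}{3} identically.
Matching coefficients of the independent functions:
  [t]:  2 A = 2
  [x^{2} e^{t x}]:  \frac{B}{3} = - \frac{1}{3}
  [t^{2} x e^{t x}]:  - B = 1
Solving: A = 1, B = -1.
Check against the point condition:
  u(0, 0) = -1  ⟹  B = -1  ✓
Hence u(x, t) = t^{3} - e^{t x}.

Answer: u(x, t) = t^{3} - e^{t x}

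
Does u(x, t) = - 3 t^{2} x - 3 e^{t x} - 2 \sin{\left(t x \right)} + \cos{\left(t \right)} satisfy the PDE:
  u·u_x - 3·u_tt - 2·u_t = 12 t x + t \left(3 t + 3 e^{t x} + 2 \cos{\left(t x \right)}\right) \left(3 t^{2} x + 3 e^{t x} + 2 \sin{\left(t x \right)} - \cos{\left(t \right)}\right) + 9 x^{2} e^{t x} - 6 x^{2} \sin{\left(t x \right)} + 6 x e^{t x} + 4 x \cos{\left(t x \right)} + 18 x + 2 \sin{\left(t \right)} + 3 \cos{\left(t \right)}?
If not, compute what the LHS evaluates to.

Evaluate each term of the left-hand side for u = - 3 t^{2} x - 3 e^{t x} - 2 \sin{\left(t x \right)} + \cos{\left(t \right)}.
Derivatives:
  u_x = - 3 t^{2} - 3 t e^{t x} - 2 t \cos{\left(t x \right)}
  u_tt = - 3 x^{2} e^{t x} + 2 x^{2} \sin{\left(t x \right)} - 6 x - \cos{\left(t \right)}
  u_t = - 6 t x - 3 x e^{t x} - 2 x \cos{\left(t x \right)} - \sin{\left(t \right)}
Terms:
  u·u_x = t \left(3 t + 3 e^{t x} + 2 \cos{\left(t x \right)}\right) \left(3 t^{2} x + 3 e^{t x} + 2 \sin{\left(t x \right)} - \cos{\left(t \right)}\right)
  -3·u_tt = 9 x^{2} e^{t x} - 6 x^{2} \sin{\left(t x \right)} + 18 x + 3 \cos{\left(t \right)}
  -2·u_t = 12 t x + 6 x e^{t x} + 4 x \cos{\left(t x \right)} + 2 \sin{\left(t \right)}
Sum: LHS = 12 t x + t \left(3 t + 3 e^{t x} + 2 \cos{\left(t x \right)}\right) \left(3 t^{2} x + 3 e^{t x} + 2 \sin{\left(t x \right)} - \cos{\left(t \right)}\right) + 9 x^{2} e^{t x} - 6 x^{2} \sin{\left(t x \right)} + 6 x e^{t x} + 4 x \cos{\left(t x \right)} + 18 x + 2 \sin{\left(t \right)} + 3 \cos{\left(t \right)}
This is exactly the given right-hand side, so u is a solution.

Answer: Yes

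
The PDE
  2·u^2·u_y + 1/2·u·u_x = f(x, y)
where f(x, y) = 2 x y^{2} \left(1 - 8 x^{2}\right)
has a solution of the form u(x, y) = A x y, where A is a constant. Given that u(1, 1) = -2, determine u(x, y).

Substitute the ansatz u = A x y into the left-hand side.
Derivatives of the ansatz:
  u_y = A x
  u_x = A y
Term by term:
  2·u^2·u_y = 2 A^{3} x^{3} y^{2}
  1/2·u·u_x = \frac{A^{2} x y^{2}}{2}
So the left-hand side equals
  2 A^{3} x^{3} y^{2} + \frac{A^{2} x y^{2}}{2}
This must equal f(x, y) identically; expanded, f = - 16 x^{3} y^{2} + 2 x y^{2}.
Matching coefficients of the independent functions:
  [x y^{2}]:  \frac{A^{2}}{2} = 2
  [x^{3} y^{2}]:  2 A^{3} = -16
Solving: A = -2.
Check against the point condition:
  u(1, 1) = -2  ⟹  A = -2  ✓
Hence u(x, y) = - 2 x y.

Answer: u(x, y) = - 2 x y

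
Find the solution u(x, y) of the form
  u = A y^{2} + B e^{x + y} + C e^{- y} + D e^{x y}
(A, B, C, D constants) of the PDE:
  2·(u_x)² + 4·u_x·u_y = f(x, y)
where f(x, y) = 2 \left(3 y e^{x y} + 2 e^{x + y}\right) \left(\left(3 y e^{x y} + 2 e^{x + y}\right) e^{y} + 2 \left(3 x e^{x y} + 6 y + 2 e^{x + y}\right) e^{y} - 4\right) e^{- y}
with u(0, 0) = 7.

Answer: u(x, y) = 3 y^{2} + 3 e^{x y} + 2 e^{x + y} + 2 e^{- y}

Derivation:
Substitute the ansatz u = A y^{2} + B e^{x + y} + C e^{- y} + D e^{x y} into the left-hand side.
Derivatives of the ansatz:
  u_x = B e^{x} e^{y} + D y e^{x y}
  u_y = 2 A y + B e^{x} e^{y} - C e^{- y} + D x e^{x y}
Term by term:
  2·(u_x)² = 2 B^{2} e^{2 x} e^{2 y} + 4 B D y e^{x} e^{y} e^{x y} + 2 D^{2} y^{2} e^{2 x y}
  4·u_x·u_y = 8 A B y e^{x} e^{y} + 8 A D y^{2} e^{x y} + 4 B^{2} e^{2 x} e^{2 y} - 4 B C e^{x} + 4 B D x e^{x} e^{y} e^{x y} + 4 B D y e^{x} e^{y} e^{x y} - 4 C D y e^{- y} e^{x y} + 4 D^{2} x y e^{2 x y}
So the left-hand side equals
  8 A B y e^{x} e^{y} + 8 A D y^{2} e^{x y} + 6 B^{2} e^{2 x} e^{2 y} - 4 B C e^{x} + 4 B D x e^{x} e^{y} e^{x y} + 8 B D y e^{x} e^{y} e^{x y} - 4 C D y e^{- y} e^{x y} + 4 D^{2} x y e^{2 x y} + 2 D^{2} y^{2} e^{2 x y}
This must equal f(x, y) identically; expanded, f = 36 x y e^{2 x y} + 24 x e^{x} e^{y} e^{x y} + 18 y^{2} e^{2 x y} + 72 y^{2} e^{x y} + 48 y e^{x} e^{y} e^{x y} + 48 y e^{x} e^{y} - 24 y e^{- y} e^{x y} + 24 e^{2 x} e^{2 y} - 16 e^{x}.
Matching coefficients of the independent functions:
  [y^{2} e^{x y}]:  8 A D = 72
  [y^{2} e^{2 x y}]:  2 D^{2} = 18
  [e^{2 x} e^{2 y}]:  6 B^{2} = 24
  [x y e^{2 x y}]:  4 D^{2} = 36
  [y e^{x} e^{y}]:  8 A B = 48
  [y e^{- y} e^{x y}]:  - 4 C D = -24
  [x e^{x} e^{y} e^{x y}]:  4 B D = 24
  [y e^{x} e^{y} e^{x y}]:  8 B D = 48
  [e^{x}]:  - 4 B C = -16
These equations allow (A, B, C, D) = (-3, -2, -2, -3) or (3, 2, 2, 3).
Impose the point condition(s):
  u(0, 0) = 7  ⟹  B + C + D = 7
Only A = 3, B = 2, C = 2, D = 3 satisfies everything.
Hence u(x, y) = 3 y^{2} + 3 e^{x y} + 2 e^{x + y} + 2 e^{- y}.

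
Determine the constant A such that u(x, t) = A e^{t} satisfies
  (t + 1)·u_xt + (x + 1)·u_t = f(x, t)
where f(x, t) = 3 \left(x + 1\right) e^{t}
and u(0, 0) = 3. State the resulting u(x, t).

Substitute the ansatz u = A e^{t} into the left-hand side.
Derivatives of the ansatz:
  u_xt = 0
  u_t = A e^{t}
Term by term:
  (t + 1)·u_xt = 0
  (x + 1)·u_t = A x e^{t} + A e^{t}
So the left-hand side equals
  A x e^{t} + A e^{t}
This must equal f(x, t) identically; expanded, f = 3 x e^{t} + 3 e^{t}.
Matching coefficients of the independent functions:
  [x e^{t}, e^{t}]:  A = 3
Solving: A = 3.
Check against the point condition:
  u(0, 0) = 3  ⟹  A = 3  ✓
Hence u(x, t) = 3 e^{t}.

Answer: u(x, t) = 3 e^{t}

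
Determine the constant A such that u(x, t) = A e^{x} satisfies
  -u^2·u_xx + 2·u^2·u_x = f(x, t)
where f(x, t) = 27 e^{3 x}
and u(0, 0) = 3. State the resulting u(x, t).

Substitute the ansatz u = A e^{x} into the left-hand side.
Derivatives of the ansatz:
  u_xx = A e^{x}
  u_x = A e^{x}
Term by term:
  -u^2·u_xx = - A^{3} e^{3 x}
  2·u^2·u_x = 2 A^{3} e^{3 x}
So the left-hand side equals
  A^{3} e^{3 x}
This must equal f(x, t) = 27 e^{3 x} identically.
Matching coefficients of the independent functions:
  [e^{3 x}]:  A^{3} = 27
Solving: A = 3.
Check against the point condition:
  u(0, 0) = 3  ⟹  A = 3  ✓
Hence u(x, t) = 3 e^{x}.

Answer: u(x, t) = 3 e^{x}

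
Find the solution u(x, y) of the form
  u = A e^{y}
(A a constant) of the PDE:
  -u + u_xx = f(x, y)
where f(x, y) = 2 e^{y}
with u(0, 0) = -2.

Substitute the ansatz u = A e^{y} into the left-hand side.
Derivatives of the ansatz:
  u_xx = 0
Term by term:
  -u = - A e^{y}
  u_xx = 0
So the left-hand side equals
  - A e^{y}
This must equal f(x, y) = 2 e^{y} identically.
Matching coefficients of the independent functions:
  [e^{y}]:  - A = 2
Solving: A = -2.
Check against the point condition:
  u(0, 0) = -2  ⟹  A = -2  ✓
Hence u(x, y) = - 2 e^{y}.

Answer: u(x, y) = - 2 e^{y}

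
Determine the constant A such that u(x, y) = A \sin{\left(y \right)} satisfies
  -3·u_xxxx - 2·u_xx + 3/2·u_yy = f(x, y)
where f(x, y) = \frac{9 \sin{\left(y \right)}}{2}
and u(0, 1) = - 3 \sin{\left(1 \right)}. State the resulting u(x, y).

Substitute the ansatz u = A \sin{\left(y \right)} into the left-hand side.
Derivatives of the ansatz:
  u_xxxx = 0
  u_xx = 0
  u_yy = - A \sin{\left(y \right)}
Term by term:
  -3·u_xxxx = 0
  -2·u_xx = 0
  3/2·u_yy = - \frac{3 A \sin{\left(y \right)}}{2}
So the left-hand side equals
  - \frac{3 A \sin{\left(y \right)}}{2}
This must equal f(x, y) = \frac{9 \sin{\left(y \right)}}{2} identically.
Matching coefficients of the independent functions:
  [\sin{\left(y \right)}]:  - \frac{3 A}{2} = \frac{9}{2}
Solving: A = -3.
Check against the point condition:
  u(0, 1) = - 3 \sin{\left(1 \right)}  ⟹  A \sin{\left(1 \right)} = - 3 \sin{\left(1 \right)}  ✓
Hence u(x, y) = - 3 \sin{\left(y \right)}.

Answer: u(x, y) = - 3 \sin{\left(y \right)}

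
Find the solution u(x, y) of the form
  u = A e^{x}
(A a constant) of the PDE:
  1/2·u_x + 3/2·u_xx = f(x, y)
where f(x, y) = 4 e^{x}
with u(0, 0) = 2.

Substitute the ansatz u = A e^{x} into the left-hand side.
Derivatives of the ansatz:
  u_x = A e^{x}
  u_xx = A e^{x}
Term by term:
  1/2·u_x = \frac{A e^{x}}{2}
  3/2·u_xx = \frac{3 A e^{x}}{2}
So the left-hand side equals
  2 A e^{x}
This must equal f(x, y) = 4 e^{x} identically.
Matching coefficients of the independent functions:
  [e^{x}]:  2 A = 4
Solving: A = 2.
Check against the point condition:
  u(0, 0) = 2  ⟹  A = 2  ✓
Hence u(x, y) = 2 e^{x}.

Answer: u(x, y) = 2 e^{x}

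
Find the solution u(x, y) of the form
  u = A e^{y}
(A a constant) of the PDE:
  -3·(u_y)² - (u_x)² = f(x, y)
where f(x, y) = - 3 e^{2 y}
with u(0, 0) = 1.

Substitute the ansatz u = A e^{y} into the left-hand side.
Derivatives of the ansatz:
  u_y = A e^{y}
  u_x = 0
Term by term:
  -3·(u_y)² = - 3 A^{2} e^{2 y}
  -(u_x)² = 0
So the left-hand side equals
  - 3 A^{2} e^{2 y}
This must equal f(x, y) = - 3 e^{2 y} identically.
Matching coefficients of the independent functions:
  [e^{2 y}]:  - 3 A^{2} = -3
These equations allow (A) = (-1) or (1).
Impose the point condition(s):
  u(0, 0) = 1  ⟹  A = 1
Only A = 1 satisfies everything.
Hence u(x, y) = e^{y}.

Answer: u(x, y) = e^{y}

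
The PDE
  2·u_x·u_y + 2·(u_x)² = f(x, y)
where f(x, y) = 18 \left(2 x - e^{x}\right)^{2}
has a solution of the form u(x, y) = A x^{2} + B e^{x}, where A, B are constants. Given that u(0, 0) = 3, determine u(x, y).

Substitute the ansatz u = A x^{2} + B e^{x} into the left-hand side.
Derivatives of the ansatz:
  u_x = 2 A x + B e^{x}
  u_y = 0
Term by term:
  2·u_x·u_y = 0
  2·(u_x)² = 8 A^{2} x^{2} + 8 A B x e^{x} + 2 B^{2} e^{2 x}
So the left-hand side equals
  8 A^{2} x^{2} + 8 A B x e^{x} + 2 B^{2} e^{2 x}
This must equal f(x, y) identically; expanded, f = 72 x^{2} - 72 x e^{x} + 18 e^{2 x}.
Matching coefficients of the independent functions:
  [x^{2}]:  8 A^{2} = 72
  [x e^{x}]:  8 A B = -72
  [e^{2 x}]:  2 B^{2} = 18
These equations allow (A, B) = (-3, 3) or (3, -3).
Impose the point condition(s):
  u(0, 0) = 3  ⟹  B = 3
Only A = -3, B = 3 satisfies everything.
Hence u(x, y) = - 3 x^{2} + 3 e^{x}.

Answer: u(x, y) = - 3 x^{2} + 3 e^{x}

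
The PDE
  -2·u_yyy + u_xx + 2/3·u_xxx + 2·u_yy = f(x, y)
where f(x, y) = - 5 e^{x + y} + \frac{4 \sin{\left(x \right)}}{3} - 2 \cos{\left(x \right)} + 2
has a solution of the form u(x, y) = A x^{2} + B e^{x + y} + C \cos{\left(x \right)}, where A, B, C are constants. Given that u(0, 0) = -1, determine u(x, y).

Substitute the ansatz u = A x^{2} + B e^{x + y} + C \cos{\left(x \right)} into the left-hand side.
Derivatives of the ansatz:
  u_yyy = B e^{x} e^{y}
  u_xx = 2 A + B e^{x} e^{y} - C \cos{\left(x \right)}
  u_xxx = B e^{x} e^{y} + C \sin{\left(x \right)}
  u_yy = B e^{x} e^{y}
Term by term:
  -2·u_yyy = - 2 B e^{x} e^{y}
  u_xx = 2 A + B e^{x} e^{y} - C \cos{\left(x \right)}
  2/3·u_xxx = \frac{2 B e^{x} e^{y}}{3} + \frac{2 C \sin{\left(x \right)}}{3}
  2·u_yy = 2 B e^{x} e^{y}
So the left-hand side equals
  2 A + \frac{5 B e^{x} e^{y}}{3} + \frac{2 C \sin{\left(x \right)}}{3} - C \cos{\left(x \right)}
This must equal f(x, y) identically; expanded, f = - 5 e^{x} e^{y} + \frac{4 \sin{\left(x \right)}}{3} - 2 \cos{\left(x \right)} + 2.
Matching coefficients of the independent functions:
  [constant term]:  2 A = 2
  [e^{x} e^{y}]:  \frac{5 B}{3} = -5
  [\sin{\left(x \right)}]:  \frac{2 C}{3} = \frac{4}{3}
  [\cos{\left(x \right)}]:  - C = -2
Solving: A = 1, B = -3, C = 2.
Check against the point condition:
  u(0, 0) = -1  ⟹  B + C = -1  ✓
Hence u(x, y) = x^{2} - 3 e^{x + y} + 2 \cos{\left(x \right)}.

Answer: u(x, y) = x^{2} - 3 e^{x + y} + 2 \cos{\left(x \right)}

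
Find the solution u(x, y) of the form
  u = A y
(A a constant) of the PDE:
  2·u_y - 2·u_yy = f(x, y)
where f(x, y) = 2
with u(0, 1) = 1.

Substitute the ansatz u = A y into the left-hand side.
Derivatives of the ansatz:
  u_y = A
  u_yy = 0
Term by term:
  2·u_y = 2 A
  -2·u_yy = 0
So the left-hand side equals
  2 A
This must equal f(x, y) = 2 identically.
Matching coefficients of the independent functions:
  [constant term]:  2 A = 2
Solving: A = 1.
Check against the point condition:
  u(0, 1) = 1  ⟹  A = 1  ✓
Hence u(x, y) = y.

Answer: u(x, y) = y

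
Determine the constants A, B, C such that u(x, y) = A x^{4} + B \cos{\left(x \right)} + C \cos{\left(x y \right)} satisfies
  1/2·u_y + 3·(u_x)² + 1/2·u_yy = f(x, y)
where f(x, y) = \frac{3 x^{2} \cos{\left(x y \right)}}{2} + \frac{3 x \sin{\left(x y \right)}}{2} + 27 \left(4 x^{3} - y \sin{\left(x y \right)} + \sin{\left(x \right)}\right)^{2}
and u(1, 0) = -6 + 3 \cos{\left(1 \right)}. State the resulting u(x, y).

Answer: u(x, y) = - 3 x^{4} + 3 \cos{\left(x \right)} - 3 \cos{\left(x y \right)}

Derivation:
Substitute the ansatz u = A x^{4} + B \cos{\left(x \right)} + C \cos{\left(x y \right)} into the left-hand side.
Derivatives of the ansatz:
  u_y = - C x \sin{\left(x y \right)}
  u_x = 4 A x^{3} - B \sin{\left(x \right)} - C y \sin{\left(x y \right)}
  u_yy = - C x^{2} \cos{\left(x y \right)}
Term by term:
  1/2·u_y = - \frac{C x \sin{\left(x y \right)}}{2}
  3·(u_x)² = 48 A^{2} x^{6} - 24 A B x^{3} \sin{\left(x \right)} - 24 A C x^{3} y \sin{\left(x y \right)} + 3 B^{2} \sin^{2}{\left(x \right)} + 6 B C y \sin{\left(x \right)} \sin{\left(x y \right)} + 3 C^{2} y^{2} \sin^{2}{\left(x y \right)}
  1/2·u_yy = - \frac{C x^{2} \cos{\left(x y \right)}}{2}
So the left-hand side equals
  48 A^{2} x^{6} - 24 A B x^{3} \sin{\left(x \right)} - 24 A C x^{3} y \sin{\left(x y \right)} + 3 B^{2} \sin^{2}{\left(x \right)} + 6 B C y \sin{\left(x \right)} \sin{\left(x y \right)} + 3 C^{2} y^{2} \sin^{2}{\left(x y \right)} - \frac{C x^{2} \cos{\left(x y \right)}}{2} - \frac{C x \sin{\left(x y \right)}}{2}
This must equal f(x, y) identically; expanded, f = 432 x^{6} - 216 x^{3} y \sin{\left(x y \right)} + 216 x^{3} \sin{\left(x \right)} + \frac{3 x^{2} \cos{\left(x y \right)}}{2} + \frac{3 x \sin{\left(x y \right)}}{2} + 27 y^{2} \sin^{2}{\left(x y \right)} - 54 y \sin{\left(x \right)} \sin{\left(x y \right)} + 27 \sin^{2}{\left(x \right)}.
Matching coefficients of the independent functions:
  [x^{6}]:  48 A^{2} = 432
  [x \sin{\left(x y \right)}, x^{2} \cos{\left(x y \right)}]:  - \frac{C}{2} = \frac{3}{2}
  [x^{3} \sin{\left(x \right)}]:  - 24 A B = 216
  [y^{2} \sin^{2}{\left(x y \right)}]:  3 C^{2} = 27
  [x^{3} y \sin{\left(x y \right)}]:  - 24 A C = -216
  [y \sin{\left(x \right)} \sin{\left(x y \right)}]:  6 B C = -54
  [\sin^{2}{\left(x \right)}]:  3 B^{2} = 27
Solving: A = -3, B = 3, C = -3.
Check against the point condition:
  u(1, 0) = -6 + 3 \cos{\left(1 \right)}  ⟹  A + B \cos{\left(1 \right)} + C = -6 + 3 \cos{\left(1 \right)}  ✓
Hence u(x, y) = - 3 x^{4} + 3 \cos{\left(x \right)} - 3 \cos{\left(x y \right)}.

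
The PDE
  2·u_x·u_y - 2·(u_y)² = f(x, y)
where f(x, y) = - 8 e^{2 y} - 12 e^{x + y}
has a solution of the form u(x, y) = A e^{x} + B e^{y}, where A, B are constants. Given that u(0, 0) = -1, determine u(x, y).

Substitute the ansatz u = A e^{x} + B e^{y} into the left-hand side.
Derivatives of the ansatz:
  u_x = A e^{x}
  u_y = B e^{y}
Term by term:
  2·u_x·u_y = 2 A B e^{x} e^{y}
  -2·(u_y)² = - 2 B^{2} e^{2 y}
So the left-hand side equals
  2 A B e^{x} e^{y} - 2 B^{2} e^{2 y}
This must equal f(x, y) identically; expanded, f = - 12 e^{x} e^{y} - 8 e^{2 y}.
Matching coefficients of the independent functions:
  [e^{x} e^{y}]:  2 A B = -12
  [e^{2 y}]:  - 2 B^{2} = -8
These equations allow (A, B) = (-3, 2) or (3, -2).
Impose the point condition(s):
  u(0, 0) = -1  ⟹  A + B = -1
Only A = -3, B = 2 satisfies everything.
Hence u(x, y) = - 3 e^{x} + 2 e^{y}.

Answer: u(x, y) = - 3 e^{x} + 2 e^{y}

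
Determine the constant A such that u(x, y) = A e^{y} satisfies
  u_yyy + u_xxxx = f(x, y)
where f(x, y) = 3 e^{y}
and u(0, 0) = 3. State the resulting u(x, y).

Answer: u(x, y) = 3 e^{y}

Derivation:
Substitute the ansatz u = A e^{y} into the left-hand side.
Derivatives of the ansatz:
  u_yyy = A e^{y}
  u_xxxx = 0
Term by term:
  u_yyy = A e^{y}
  u_xxxx = 0
So the left-hand side equals
  A e^{y}
This must equal f(x, y) = 3 e^{y} identically.
Matching coefficients of the independent functions:
  [e^{y}]:  A = 3
Solving: A = 3.
Check against the point condition:
  u(0, 0) = 3  ⟹  A = 3  ✓
Hence u(x, y) = 3 e^{y}.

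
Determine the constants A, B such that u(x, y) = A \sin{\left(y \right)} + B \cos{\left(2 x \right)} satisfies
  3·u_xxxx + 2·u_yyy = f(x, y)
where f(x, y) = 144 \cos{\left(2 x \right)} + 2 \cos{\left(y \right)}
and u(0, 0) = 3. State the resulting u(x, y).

Substitute the ansatz u = A \sin{\left(y \right)} + B \cos{\left(2 x \right)} into the left-hand side.
Derivatives of the ansatz:
  u_xxxx = 16 B \cos{\left(2 x \right)}
  u_yyy = - A \cos{\left(y \right)}
Term by term:
  3·u_xxxx = 48 B \cos{\left(2 x \right)}
  2·u_yyy = - 2 A \cos{\left(y \right)}
So the left-hand side equals
  - 2 A \cos{\left(y \right)} + 48 B \cos{\left(2 x \right)}
This must equal f(x, y) = 144 \cos{\left(2 x \right)} + 2 \cos{\left(y \right)} identically.
Matching coefficients of the independent functions:
  [\cos{\left(2 x \right)}]:  48 B = 144
  [\cos{\left(y \right)}]:  - 2 A = 2
Solving: A = -1, B = 3.
Check against the point condition:
  u(0, 0) = 3  ⟹  B = 3  ✓
Hence u(x, y) = - \sin{\left(y \right)} + 3 \cos{\left(2 x \right)}.

Answer: u(x, y) = - \sin{\left(y \right)} + 3 \cos{\left(2 x \right)}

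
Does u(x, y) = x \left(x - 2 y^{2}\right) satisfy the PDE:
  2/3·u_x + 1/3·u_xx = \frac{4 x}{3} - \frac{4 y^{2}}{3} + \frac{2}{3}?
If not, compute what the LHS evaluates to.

Evaluate each term of the left-hand side for u = x \left(x - 2 y^{2}\right).
Derivatives:
  u_x = 2 x - 2 y^{2}
  u_xx = 2
Terms:
  2/3·u_x = \frac{4 x}{3} - \frac{4 y^{2}}{3}
  1/3·u_xx = \frac{2}{3}
Sum: LHS = \frac{4 x}{3} - \frac{4 y^{2}}{3} + \frac{2}{3}
This is exactly the given right-hand side, so u is a solution.

Answer: Yes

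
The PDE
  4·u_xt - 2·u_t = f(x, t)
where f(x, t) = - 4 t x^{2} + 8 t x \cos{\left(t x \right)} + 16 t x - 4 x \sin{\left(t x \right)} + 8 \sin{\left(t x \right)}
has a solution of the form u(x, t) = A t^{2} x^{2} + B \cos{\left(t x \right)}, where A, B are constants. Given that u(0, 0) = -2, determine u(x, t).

Substitute the ansatz u = A t^{2} x^{2} + B \cos{\left(t x \right)} into the left-hand side.
Derivatives of the ansatz:
  u_xt = 4 A t x - B t x \cos{\left(t x \right)} - B \sin{\left(t x \right)}
  u_t = 2 A t x^{2} - B x \sin{\left(t x \right)}
Term by term:
  4·u_xt = 16 A t x - 4 B t x \cos{\left(t x \right)} - 4 B \sin{\left(t x \right)}
  -2·u_t = - 4 A t x^{2} + 2 B x \sin{\left(t x \right)}
So the left-hand side equals
  - 4 A t x^{2} + 16 A t x - 4 B t x \cos{\left(t x \right)} + 2 B x \sin{\left(t x \right)} - 4 B \sin{\left(t x \right)}
This must equal f(x, t) = - 4 t x^{2} + 8 t x \cos{\left(t x \right)} + 16 t x - 4 x \sin{\left(t x \right)} + 8 \sin{\left(t x \right)} identically.
Matching coefficients of the independent functions:
  [t x]:  16 A = 16
  [t x^{2}]:  - 4 A = -4
  [x \sin{\left(t x \right)}]:  2 B = -4
  [t x \cos{\left(t x \right)}, \sin{\left(t x \right)}]:  - 4 B = 8
Solving: A = 1, B = -2.
Check against the point condition:
  u(0, 0) = -2  ⟹  B = -2  ✓
Hence u(x, t) = t^{2} x^{2} - 2 \cos{\left(t x \right)}.

Answer: u(x, t) = t^{2} x^{2} - 2 \cos{\left(t x \right)}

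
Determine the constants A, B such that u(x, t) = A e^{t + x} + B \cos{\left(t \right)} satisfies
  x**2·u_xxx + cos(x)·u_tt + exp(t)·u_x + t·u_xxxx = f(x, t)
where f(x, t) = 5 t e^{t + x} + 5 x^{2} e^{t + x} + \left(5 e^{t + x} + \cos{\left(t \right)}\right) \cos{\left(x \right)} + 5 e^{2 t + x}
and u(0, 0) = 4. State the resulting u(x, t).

Substitute the ansatz u = A e^{t + x} + B \cos{\left(t \right)} into the left-hand side.
Derivatives of the ansatz:
  u_xxx = A e^{t} e^{x}
  u_tt = A e^{t} e^{x} - B \cos{\left(t \right)}
  u_x = A e^{t} e^{x}
  u_xxxx = A e^{t} e^{x}
Term by term:
  x**2·u_xxx = A x^{2} e^{t} e^{x}
  cos(x)·u_tt = A e^{t} e^{x} \cos{\left(x \right)} - B \cos{\left(t \right)} \cos{\left(x \right)}
  exp(t)·u_x = A e^{2 t} e^{x}
  t·u_xxxx = A t e^{t} e^{x}
So the left-hand side equals
  A t e^{t} e^{x} + A x^{2} e^{t} e^{x} + A e^{2 t} e^{x} + A e^{t} e^{x} \cos{\left(x \right)} - B \cos{\left(t \right)} \cos{\left(x \right)}
This must equal f(x, t) identically; expanded, f = 5 t e^{t} e^{x} + 5 x^{2} e^{t} e^{x} + 5 e^{2 t} e^{x} + 5 e^{t} e^{x} \cos{\left(x \right)} + \cos{\left(t \right)} \cos{\left(x \right)}.
Matching coefficients of the independent functions:
  [e^{2 t} e^{x}, t e^{t} e^{x}, x^{2} e^{t} e^{x}, e^{t} e^{x} \cos{\left(x \right)}]:  A = 5
  [\cos{\left(t \right)} \cos{\left(x \right)}]:  - B = 1
Solving: A = 5, B = -1.
Check against the point condition:
  u(0, 0) = 4  ⟹  A + B = 4  ✓
Hence u(x, t) = 5 e^{t + x} - \cos{\left(t \right)}.

Answer: u(x, t) = 5 e^{t + x} - \cos{\left(t \right)}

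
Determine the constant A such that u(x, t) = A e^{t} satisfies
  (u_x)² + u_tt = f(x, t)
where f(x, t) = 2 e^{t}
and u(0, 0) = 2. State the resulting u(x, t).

Substitute the ansatz u = A e^{t} into the left-hand side.
Derivatives of the ansatz:
  u_x = 0
  u_tt = A e^{t}
Term by term:
  (u_x)² = 0
  u_tt = A e^{t}
So the left-hand side equals
  A e^{t}
This must equal f(x, t) = 2 e^{t} identically.
Matching coefficients of the independent functions:
  [e^{t}]:  A = 2
Solving: A = 2.
Check against the point condition:
  u(0, 0) = 2  ⟹  A = 2  ✓
Hence u(x, t) = 2 e^{t}.

Answer: u(x, t) = 2 e^{t}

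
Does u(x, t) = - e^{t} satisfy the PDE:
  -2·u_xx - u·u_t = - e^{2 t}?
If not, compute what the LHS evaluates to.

Evaluate each term of the left-hand side for u = - e^{t}.
Derivatives:
  u_xx = 0
  u_t = - e^{t}
Terms:
  -2·u_xx = 0
  -u·u_t = - e^{2 t}
Sum: LHS = - e^{2 t}
This is exactly the given right-hand side, so u is a solution.

Answer: Yes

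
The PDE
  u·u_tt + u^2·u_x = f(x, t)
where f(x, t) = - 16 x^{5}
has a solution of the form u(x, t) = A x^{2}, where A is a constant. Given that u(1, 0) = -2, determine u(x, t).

Answer: u(x, t) = - 2 x^{2}

Derivation:
Substitute the ansatz u = A x^{2} into the left-hand side.
Derivatives of the ansatz:
  u_tt = 0
  u_x = 2 A x
Term by term:
  u·u_tt = 0
  u^2·u_x = 2 A^{3} x^{5}
So the left-hand side equals
  2 A^{3} x^{5}
This must equal f(x, t) = - 16 x^{5} identically.
Matching coefficients of the independent functions:
  [x^{5}]:  2 A^{3} = -16
Solving: A = -2.
Check against the point condition:
  u(1, 0) = -2  ⟹  A = -2  ✓
Hence u(x, t) = - 2 x^{2}.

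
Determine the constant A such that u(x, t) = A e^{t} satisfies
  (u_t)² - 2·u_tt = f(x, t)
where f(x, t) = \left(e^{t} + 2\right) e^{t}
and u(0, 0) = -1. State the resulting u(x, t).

Substitute the ansatz u = A e^{t} into the left-hand side.
Derivatives of the ansatz:
  u_t = A e^{t}
  u_tt = A e^{t}
Term by term:
  (u_t)² = A^{2} e^{2 t}
  -2·u_tt = - 2 A e^{t}
So the left-hand side equals
  A^{2} e^{2 t} - 2 A e^{t}
This must equal f(x, t) = \left(e^{t} + 2\right) e^{t} identically.
Matching coefficients of the independent functions:
  [e^{t}]:  - 2 A = 2
  [e^{2 t}]:  A^{2} = 1
Solving: A = -1.
Check against the point condition:
  u(0, 0) = -1  ⟹  A = -1  ✓
Hence u(x, t) = - e^{t}.

Answer: u(x, t) = - e^{t}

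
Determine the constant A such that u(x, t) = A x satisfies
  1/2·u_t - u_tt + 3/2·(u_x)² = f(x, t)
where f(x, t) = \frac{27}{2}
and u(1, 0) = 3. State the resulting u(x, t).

Answer: u(x, t) = 3 x

Derivation:
Substitute the ansatz u = A x into the left-hand side.
Derivatives of the ansatz:
  u_t = 0
  u_tt = 0
  u_x = A
Term by term:
  1/2·u_t = 0
  -u_tt = 0
  3/2·(u_x)² = \frac{3 A^{2}}{2}
So the left-hand side equals
  \frac{3 A^{2}}{2}
This must equal f(x, t) = \frac{27}{2} identically.
Matching coefficients of the independent functions:
  [constant term]:  \frac{3 A^{2}}{2} = \frac{27}{2}
These equations allow (A) = (-3) or (3).
Impose the point condition(s):
  u(1, 0) = 3  ⟹  A = 3
Only A = 3 satisfies everything.
Hence u(x, t) = 3 x.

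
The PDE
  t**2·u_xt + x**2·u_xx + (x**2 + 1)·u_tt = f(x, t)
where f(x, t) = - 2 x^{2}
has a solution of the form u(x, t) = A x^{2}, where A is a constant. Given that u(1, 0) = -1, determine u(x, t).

Substitute the ansatz u = A x^{2} into the left-hand side.
Derivatives of the ansatz:
  u_xt = 0
  u_xx = 2 A
  u_tt = 0
Term by term:
  t**2·u_xt = 0
  x**2·u_xx = 2 A x^{2}
  (x**2 + 1)·u_tt = 0
So the left-hand side equals
  2 A x^{2}
This must equal f(x, t) = - 2 x^{2} identically.
Matching coefficients of the independent functions:
  [x^{2}]:  2 A = -2
Solving: A = -1.
Check against the point condition:
  u(1, 0) = -1  ⟹  A = -1  ✓
Hence u(x, t) = - x^{2}.

Answer: u(x, t) = - x^{2}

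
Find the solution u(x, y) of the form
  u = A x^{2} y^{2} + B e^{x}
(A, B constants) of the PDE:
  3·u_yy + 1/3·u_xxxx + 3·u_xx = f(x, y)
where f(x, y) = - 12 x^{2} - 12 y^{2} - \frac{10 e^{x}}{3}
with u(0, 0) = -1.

Answer: u(x, y) = - 2 x^{2} y^{2} - e^{x}

Derivation:
Substitute the ansatz u = A x^{2} y^{2} + B e^{x} into the left-hand side.
Derivatives of the ansatz:
  u_yy = 2 A x^{2}
  u_xxxx = B e^{x}
  u_xx = 2 A y^{2} + B e^{x}
Term by term:
  3·u_yy = 6 A x^{2}
  1/3·u_xxxx = \frac{B e^{x}}{3}
  3·u_xx = 6 A y^{2} + 3 B e^{x}
So the left-hand side equals
  6 A x^{2} + 6 A y^{2} + \frac{10 B e^{x}}{3}
This must equal f(x, y) = - 12 x^{2} - 12 y^{2} - \frac{10 e^{x}}{3} identically.
Matching coefficients of the independent functions:
  [x^{2}, y^{2}]:  6 A = -12
  [e^{x}]:  \frac{10 B}{3} = - \frac{10}{3}
Solving: A = -2, B = -1.
Check against the point condition:
  u(0, 0) = -1  ⟹  B = -1  ✓
Hence u(x, y) = - 2 x^{2} y^{2} - e^{x}.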